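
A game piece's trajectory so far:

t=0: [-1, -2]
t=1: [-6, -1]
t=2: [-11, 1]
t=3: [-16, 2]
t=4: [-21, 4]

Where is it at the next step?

Step-to-step displacements: [-5, +1], [-5, +2], [-5, +1], [-5, +2] — a repeating cycle of length 2.
step 5: apply [-5, +1] → [-26, 5]

[-26, 5]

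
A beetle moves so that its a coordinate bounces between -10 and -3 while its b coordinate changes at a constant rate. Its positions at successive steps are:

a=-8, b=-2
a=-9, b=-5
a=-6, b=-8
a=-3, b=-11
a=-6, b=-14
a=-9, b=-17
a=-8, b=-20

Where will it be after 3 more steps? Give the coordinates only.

The a coordinate reflects between -10 and -3, moving 3 per step.
  step 7: -8 → -5
  step 8: -5 → -4
  step 9: -4 → -7
The b coordinate changes by -3 each step: at step 9 it is -29.

a=-7, b=-29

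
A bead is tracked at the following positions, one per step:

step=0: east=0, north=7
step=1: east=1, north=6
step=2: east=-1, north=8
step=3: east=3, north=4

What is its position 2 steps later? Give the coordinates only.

east=11, north=-4

Consecutive displacements (+1, -1), (-2, +2), (+4, -4) scale by a factor of -2 each step.
step 4: east=3, north=4 + (-8, +8) → east=-5, north=12
step 5: east=-5, north=12 + (+16, -16) → east=11, north=-4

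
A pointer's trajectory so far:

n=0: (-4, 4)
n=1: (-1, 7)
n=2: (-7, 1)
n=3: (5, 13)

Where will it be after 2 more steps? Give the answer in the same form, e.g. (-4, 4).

(29, 37)

Consecutive displacements (+3, +3), (-6, -6), (+12, +12) scale by a factor of -2 each step.
step 4: (5, 13) + (-24, -24) → (-19, -11)
step 5: (-19, -11) + (+48, +48) → (29, 37)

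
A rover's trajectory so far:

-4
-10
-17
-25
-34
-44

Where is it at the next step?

Successive displacements: -6, -7, -8, -9, -10 — each changes by -1.
step 6: -44 − 11 → -55

-55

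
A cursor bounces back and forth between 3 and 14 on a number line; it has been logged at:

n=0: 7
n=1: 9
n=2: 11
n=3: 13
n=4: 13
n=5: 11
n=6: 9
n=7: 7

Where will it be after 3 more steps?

5

The value reflects between 3 and 14, moving 2 per step.
  step 8: 7 → 5
  step 9: 5 → 3
  step 10: 3 → 5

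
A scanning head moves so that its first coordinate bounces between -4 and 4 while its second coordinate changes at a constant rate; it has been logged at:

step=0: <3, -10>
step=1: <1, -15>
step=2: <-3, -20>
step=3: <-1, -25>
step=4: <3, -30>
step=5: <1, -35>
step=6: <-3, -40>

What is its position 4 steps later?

<-3, -60>

The first coordinate travels 4 per step and bounces off the walls at -4 and 4.
  step 7: -3 → -1
  step 8: -1 → 3
  step 9: 3 → 1
  step 10: 1 → -3
The second coordinate changes by -5 each step: at step 10 it is -60.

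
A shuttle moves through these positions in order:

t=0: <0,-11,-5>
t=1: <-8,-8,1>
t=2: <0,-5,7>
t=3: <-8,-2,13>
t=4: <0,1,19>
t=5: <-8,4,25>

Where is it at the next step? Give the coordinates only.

<0,7,31>

The first coordinate repeats the cycle [0, -8] with period 2; step 6 mod 2 = 0, giving 0.
The second coordinate changes by +3 each step, so at step 6 it is -11 + 6·(3) = 7.
The third coordinate changes by +6 each step, so at step 6 it is -5 + 6·(6) = 31.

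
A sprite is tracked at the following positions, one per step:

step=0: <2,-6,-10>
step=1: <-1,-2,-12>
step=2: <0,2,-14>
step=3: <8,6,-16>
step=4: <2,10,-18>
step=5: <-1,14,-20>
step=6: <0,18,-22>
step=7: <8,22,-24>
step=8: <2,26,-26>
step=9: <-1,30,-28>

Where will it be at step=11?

<8,38,-32>

First: cycles through 2, -1, 0, 8 every 4 steps. Step 11 lands at position 3 of the cycle → 8.
Second: linear, +4 per step → 38 at step 11.
Third: linear, -2 per step → -32 at step 11.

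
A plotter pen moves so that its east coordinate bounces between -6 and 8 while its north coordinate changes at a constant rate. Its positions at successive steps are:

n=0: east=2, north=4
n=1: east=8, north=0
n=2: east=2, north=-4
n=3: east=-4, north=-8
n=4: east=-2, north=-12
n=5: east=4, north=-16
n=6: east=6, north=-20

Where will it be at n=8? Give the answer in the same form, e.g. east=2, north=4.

east=-6, north=-28

The east coordinate travels 6 per step and bounces off the walls at -6 and 8.
  step 7: 6 → 0
  step 8: 0 → -6
The north coordinate changes by -4 each step: at step 8 it is -28.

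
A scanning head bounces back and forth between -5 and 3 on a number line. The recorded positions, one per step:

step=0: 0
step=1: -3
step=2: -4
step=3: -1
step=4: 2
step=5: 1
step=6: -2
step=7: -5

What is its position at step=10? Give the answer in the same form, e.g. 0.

The value reflects between -5 and 3, moving 3 per step.
  step 8: -5 → -2
  step 9: -2 → 1
  step 10: 1 → 2

2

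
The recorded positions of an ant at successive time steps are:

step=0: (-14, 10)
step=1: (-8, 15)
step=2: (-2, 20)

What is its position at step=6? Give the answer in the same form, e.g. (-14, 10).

(22, 40)

The position changes by (+6, +5) every step.
step 3: (-2, 20) + (+6, +5) → (4, 25)
step 4: (4, 25) + (+6, +5) → (10, 30)
step 5: (10, 30) + (+6, +5) → (16, 35)
step 6: (16, 35) + (+6, +5) → (22, 40)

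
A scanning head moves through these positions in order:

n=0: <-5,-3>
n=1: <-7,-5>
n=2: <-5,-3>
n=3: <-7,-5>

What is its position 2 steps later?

Step-to-step displacements: <-2,-2>, <+2,+2>, <-2,-2>; each is -1× the previous.
step 4: <-7,-5> + <+2,+2> → <-5,-3>
step 5: <-5,-3> + <-2,-2> → <-7,-5>

<-7,-5>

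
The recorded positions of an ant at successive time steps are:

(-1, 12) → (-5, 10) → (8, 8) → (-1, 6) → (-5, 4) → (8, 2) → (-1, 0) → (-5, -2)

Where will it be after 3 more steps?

(-5, -8)

First: cycles through -1, -5, 8 every 3 steps. Step 10 lands at position 1 of the cycle → -5.
Second: linear, -2 per step → -8 at step 10.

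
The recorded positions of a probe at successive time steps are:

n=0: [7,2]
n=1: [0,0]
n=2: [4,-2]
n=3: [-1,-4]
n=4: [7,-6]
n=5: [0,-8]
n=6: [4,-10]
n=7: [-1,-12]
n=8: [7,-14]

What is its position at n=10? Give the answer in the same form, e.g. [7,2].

The first coordinate repeats the cycle [7, 0, 4, -1] with period 4; step 10 mod 4 = 2, giving 4.
The second coordinate changes by -2 each step, so at step 10 it is 2 + 10·(-2) = -18.

[4,-18]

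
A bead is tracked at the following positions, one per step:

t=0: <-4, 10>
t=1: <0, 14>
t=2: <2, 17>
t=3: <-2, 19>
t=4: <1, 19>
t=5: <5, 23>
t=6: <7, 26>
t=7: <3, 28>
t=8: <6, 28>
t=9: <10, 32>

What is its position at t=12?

<11, 37>

Differencing gives <+4, +4>, <+2, +3>, <-4, +2>, <+3, +0>, <+4, +4>, <+2, +3>, <-4, +2>, <+3, +0>, <+4, +4>. This is the pattern <+4, +4>, <+2, +3>, <-4, +2>, <+3, +0> repeated.
step 10: apply <+2, +3> → <12, 35>
step 11: apply <-4, +2> → <8, 37>
step 12: apply <+3, +0> → <11, 37>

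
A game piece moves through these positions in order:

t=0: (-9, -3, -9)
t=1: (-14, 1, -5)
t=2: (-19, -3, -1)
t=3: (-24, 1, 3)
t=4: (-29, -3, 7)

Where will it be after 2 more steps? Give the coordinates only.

(-39, -3, 15)

First: linear, -5 per step → -39 at step 6.
Second: cycles through -3, 1 every 2 steps. Step 6 lands at position 0 of the cycle → -3.
Third: linear, +4 per step → 15 at step 6.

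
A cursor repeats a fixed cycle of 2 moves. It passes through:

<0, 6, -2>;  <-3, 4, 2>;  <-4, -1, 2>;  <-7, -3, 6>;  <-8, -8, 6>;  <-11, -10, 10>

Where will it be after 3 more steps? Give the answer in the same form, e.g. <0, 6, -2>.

<-16, -22, 14>

The moves between consecutive positions are <-3, -2, +4>, <-1, -5, +0>, <-3, -2, +4>, <-1, -5, +0>, <-3, -2, +4>; they repeat the 2-cycle [<-3, -2, +4>, <-1, -5, +0>].
step 6: apply <-1, -5, +0> → <-12, -15, 10>
step 7: apply <-3, -2, +4> → <-15, -17, 14>
step 8: apply <-1, -5, +0> → <-16, -22, 14>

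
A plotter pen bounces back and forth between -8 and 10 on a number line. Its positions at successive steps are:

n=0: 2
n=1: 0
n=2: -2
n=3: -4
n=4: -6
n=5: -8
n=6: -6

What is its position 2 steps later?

-2

The value travels 2 per step and bounces off the walls at -8 and 10.
  step 7: -6 → -4
  step 8: -4 → -2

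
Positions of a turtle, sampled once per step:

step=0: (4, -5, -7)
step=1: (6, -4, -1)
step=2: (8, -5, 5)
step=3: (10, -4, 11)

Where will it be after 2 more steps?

First: linear, +2 per step → 14 at step 5.
Second: cycles through -5, -4 every 2 steps. Step 5 lands at position 1 of the cycle → -4.
Third: linear, +6 per step → 23 at step 5.

(14, -4, 23)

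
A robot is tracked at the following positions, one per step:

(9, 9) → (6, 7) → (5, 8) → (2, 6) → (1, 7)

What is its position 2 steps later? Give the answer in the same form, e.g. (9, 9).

Differencing gives (-3, -2), (-1, +1), (-3, -2), (-1, +1). This is the pattern (-3, -2), (-1, +1) repeated.
step 5: apply (-3, -2) → (-2, 5)
step 6: apply (-1, +1) → (-3, 6)

(-3, 6)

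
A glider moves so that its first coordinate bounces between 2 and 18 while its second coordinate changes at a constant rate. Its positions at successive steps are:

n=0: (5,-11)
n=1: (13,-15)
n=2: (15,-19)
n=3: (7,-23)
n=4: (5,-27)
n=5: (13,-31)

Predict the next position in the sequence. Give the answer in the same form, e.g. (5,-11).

The first coordinate travels 8 per step and bounces off the walls at 2 and 18.
  step 6: 13 → 15
The second coordinate changes by -4 each step: at step 6 it is -35.

(15,-35)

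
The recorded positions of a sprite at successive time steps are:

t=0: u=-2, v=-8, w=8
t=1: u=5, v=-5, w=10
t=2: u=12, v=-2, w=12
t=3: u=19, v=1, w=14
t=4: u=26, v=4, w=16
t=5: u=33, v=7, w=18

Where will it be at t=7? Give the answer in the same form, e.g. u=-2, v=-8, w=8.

Each step adds (+7, +3, +2) to the position.
step 6: u=33, v=7, w=18 + (+7, +3, +2) → u=40, v=10, w=20
step 7: u=40, v=10, w=20 + (+7, +3, +2) → u=47, v=13, w=22

u=47, v=13, w=22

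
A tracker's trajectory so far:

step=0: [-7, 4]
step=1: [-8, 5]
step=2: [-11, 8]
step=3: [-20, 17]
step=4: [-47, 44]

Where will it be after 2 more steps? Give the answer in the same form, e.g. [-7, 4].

Consecutive displacements [-1, +1], [-3, +3], [-9, +9], [-27, +27] scale by a factor of 3 each step.
step 5: [-47, 44] + [-81, +81] → [-128, 125]
step 6: [-128, 125] + [-243, +243] → [-371, 368]

[-371, 368]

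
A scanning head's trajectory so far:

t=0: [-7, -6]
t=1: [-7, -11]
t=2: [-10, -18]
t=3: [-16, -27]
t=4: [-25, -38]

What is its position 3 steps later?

First differences are [+0, -5], [-3, -7], [-6, -9], [-9, -11]; their common second difference is [-3, -2] (constant acceleration).
step 5: [-25, -38] + [-12, -13] → [-37, -51]
step 6: [-37, -51] + [-15, -15] → [-52, -66]
step 7: [-52, -66] + [-18, -17] → [-70, -83]

[-70, -83]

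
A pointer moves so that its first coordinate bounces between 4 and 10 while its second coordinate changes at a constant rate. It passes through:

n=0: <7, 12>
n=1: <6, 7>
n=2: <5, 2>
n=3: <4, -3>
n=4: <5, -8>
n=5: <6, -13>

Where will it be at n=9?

The first coordinate reflects between 4 and 10, moving 1 per step.
  step 6: 6 → 7
  step 7: 7 → 8
  step 8: 8 → 9
  step 9: 9 → 10
The second coordinate changes by -5 each step: at step 9 it is -33.

<10, -33>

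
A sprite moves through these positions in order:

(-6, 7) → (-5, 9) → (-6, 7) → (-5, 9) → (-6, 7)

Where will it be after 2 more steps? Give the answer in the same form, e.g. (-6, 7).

Step-to-step displacements: (+1, +2), (-1, -2), (+1, +2), (-1, -2); each is -1× the previous.
step 5: (-6, 7) + (+1, +2) → (-5, 9)
step 6: (-5, 9) + (-1, -2) → (-6, 7)

(-6, 7)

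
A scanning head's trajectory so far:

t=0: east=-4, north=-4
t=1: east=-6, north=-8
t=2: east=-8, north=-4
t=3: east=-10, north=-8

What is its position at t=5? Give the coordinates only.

East: linear, -2 per step → -14 at step 5.
North: cycles through -4, -8 every 2 steps. Step 5 lands at position 1 of the cycle → -8.

east=-14, north=-8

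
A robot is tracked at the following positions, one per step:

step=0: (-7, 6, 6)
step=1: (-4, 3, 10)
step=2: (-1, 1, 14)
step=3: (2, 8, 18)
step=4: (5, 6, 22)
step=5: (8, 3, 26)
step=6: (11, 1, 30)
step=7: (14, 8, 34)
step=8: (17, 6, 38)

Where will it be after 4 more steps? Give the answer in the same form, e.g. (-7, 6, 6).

(29, 6, 54)

First: linear, +3 per step → 29 at step 12.
Second: cycles through 6, 3, 1, 8 every 4 steps. Step 12 lands at position 0 of the cycle → 6.
Third: linear, +4 per step → 54 at step 12.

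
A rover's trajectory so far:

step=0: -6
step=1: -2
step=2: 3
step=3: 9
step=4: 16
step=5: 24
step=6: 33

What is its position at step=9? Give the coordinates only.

First differences are +4, +5, +6, +7, +8, +9; their common second difference is +1 (constant acceleration).
step 7: 33 + 10 → 43
step 8: 43 + 11 → 54
step 9: 54 + 12 → 66

66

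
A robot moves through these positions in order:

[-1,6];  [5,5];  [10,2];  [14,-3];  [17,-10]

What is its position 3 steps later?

First differences are [+6,-1], [+5,-3], [+4,-5], [+3,-7]; their common second difference is [-1,-2] (constant acceleration).
step 5: [17,-10] + [+2,-9] → [19,-19]
step 6: [19,-19] + [+1,-11] → [20,-30]
step 7: [20,-30] + [+0,-13] → [20,-43]

[20,-43]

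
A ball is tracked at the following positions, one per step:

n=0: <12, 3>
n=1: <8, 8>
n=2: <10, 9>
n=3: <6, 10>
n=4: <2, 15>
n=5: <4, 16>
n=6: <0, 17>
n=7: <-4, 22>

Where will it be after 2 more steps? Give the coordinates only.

<-6, 24>

Step-to-step displacements: <-4, +5>, <+2, +1>, <-4, +1>, <-4, +5>, <+2, +1>, <-4, +1>, <-4, +5> — a repeating cycle of length 3.
step 8: apply <+2, +1> → <-2, 23>
step 9: apply <-4, +1> → <-6, 24>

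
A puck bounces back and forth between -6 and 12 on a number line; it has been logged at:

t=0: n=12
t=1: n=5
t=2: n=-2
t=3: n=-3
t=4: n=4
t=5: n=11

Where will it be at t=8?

n=-4

The value travels 7 per step and bounces off the walls at -6 and 12.
  step 6: 11 → 6
  step 7: 6 → -1
  step 8: -1 → -4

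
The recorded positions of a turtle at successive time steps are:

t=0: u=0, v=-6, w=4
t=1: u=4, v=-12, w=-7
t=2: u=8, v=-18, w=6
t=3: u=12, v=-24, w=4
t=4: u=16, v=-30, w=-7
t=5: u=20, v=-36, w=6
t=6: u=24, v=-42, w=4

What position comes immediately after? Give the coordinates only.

The u coordinate changes by +4 each step, so at step 7 it is 0 + 7·(4) = 28.
The v coordinate changes by -6 each step, so at step 7 it is -6 + 7·(-6) = -48.
The w coordinate repeats the cycle [4, -7, 6] with period 3; step 7 mod 3 = 1, giving -7.

u=28, v=-48, w=-7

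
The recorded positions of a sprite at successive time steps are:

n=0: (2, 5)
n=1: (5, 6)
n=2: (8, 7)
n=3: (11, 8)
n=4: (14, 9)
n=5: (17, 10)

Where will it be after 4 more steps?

(29, 14)

The position changes by (+3, +1) every step.
step 6: (17, 10) + (+3, +1) → (20, 11)
step 7: (20, 11) + (+3, +1) → (23, 12)
step 8: (23, 12) + (+3, +1) → (26, 13)
step 9: (26, 13) + (+3, +1) → (29, 14)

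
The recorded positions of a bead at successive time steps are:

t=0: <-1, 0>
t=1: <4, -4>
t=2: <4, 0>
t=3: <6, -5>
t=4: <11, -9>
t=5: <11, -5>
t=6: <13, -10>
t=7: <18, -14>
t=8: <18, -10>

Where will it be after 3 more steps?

<25, -15>

Differencing gives <+5, -4>, <+0, +4>, <+2, -5>, <+5, -4>, <+0, +4>, <+2, -5>, <+5, -4>, <+0, +4>. This is the pattern <+5, -4>, <+0, +4>, <+2, -5> repeated.
step 9: apply <+2, -5> → <20, -15>
step 10: apply <+5, -4> → <25, -19>
step 11: apply <+0, +4> → <25, -15>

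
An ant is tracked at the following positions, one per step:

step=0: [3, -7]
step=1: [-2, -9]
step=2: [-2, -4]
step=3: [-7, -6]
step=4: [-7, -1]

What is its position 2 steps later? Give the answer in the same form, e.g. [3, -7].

[-12, 2]

Step-to-step displacements: [-5, -2], [+0, +5], [-5, -2], [+0, +5] — a repeating cycle of length 2.
step 5: apply [-5, -2] → [-12, -3]
step 6: apply [+0, +5] → [-12, 2]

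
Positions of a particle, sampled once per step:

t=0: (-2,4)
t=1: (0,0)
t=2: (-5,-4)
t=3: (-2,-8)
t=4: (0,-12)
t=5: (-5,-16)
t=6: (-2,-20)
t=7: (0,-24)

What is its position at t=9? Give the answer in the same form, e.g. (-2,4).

(-2,-32)

The first coordinate repeats the cycle [-2, 0, -5] with period 3; step 9 mod 3 = 0, giving -2.
The second coordinate changes by -4 each step, so at step 9 it is 4 + 9·(-4) = -32.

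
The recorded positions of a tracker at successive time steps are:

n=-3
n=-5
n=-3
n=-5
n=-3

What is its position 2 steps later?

n=-3

Step-to-step displacements: -2, +2, -2, +2; each is -1× the previous.
step 5: -3 − 2 → n=-5
step 6: -5 + 2 → n=-3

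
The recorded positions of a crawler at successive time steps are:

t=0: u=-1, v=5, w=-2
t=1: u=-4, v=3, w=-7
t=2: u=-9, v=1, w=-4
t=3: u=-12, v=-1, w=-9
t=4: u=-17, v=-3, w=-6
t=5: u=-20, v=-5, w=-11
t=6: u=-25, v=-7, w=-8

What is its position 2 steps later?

Differencing gives (-3, -2, -5), (-5, -2, +3), (-3, -2, -5), (-5, -2, +3), (-3, -2, -5), (-5, -2, +3). This is the pattern (-3, -2, -5), (-5, -2, +3) repeated.
step 7: apply (-3, -2, -5) → u=-28, v=-9, w=-13
step 8: apply (-5, -2, +3) → u=-33, v=-11, w=-10

u=-33, v=-11, w=-10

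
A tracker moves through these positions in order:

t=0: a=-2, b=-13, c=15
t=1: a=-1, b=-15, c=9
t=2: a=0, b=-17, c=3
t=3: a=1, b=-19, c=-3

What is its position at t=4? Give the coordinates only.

a=2, b=-21, c=-9

The position changes by (+1, -2, -6) every step.
step 4: a=1, b=-19, c=-3 + (+1, -2, -6) → a=2, b=-21, c=-9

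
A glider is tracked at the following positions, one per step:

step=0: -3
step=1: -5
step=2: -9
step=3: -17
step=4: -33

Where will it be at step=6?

-129

The jumps are -2, -4, -8, -16 — a geometric progression with ratio 2.
step 5: -33 − 32 → -65
step 6: -65 − 64 → -129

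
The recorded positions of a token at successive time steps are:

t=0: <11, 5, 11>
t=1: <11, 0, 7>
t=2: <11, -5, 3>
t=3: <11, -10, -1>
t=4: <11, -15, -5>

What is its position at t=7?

Each step adds <+0, -5, -4> to the position.
step 5: <11, -15, -5> + <+0, -5, -4> → <11, -20, -9>
step 6: <11, -20, -9> + <+0, -5, -4> → <11, -25, -13>
step 7: <11, -25, -13> + <+0, -5, -4> → <11, -30, -17>

<11, -30, -17>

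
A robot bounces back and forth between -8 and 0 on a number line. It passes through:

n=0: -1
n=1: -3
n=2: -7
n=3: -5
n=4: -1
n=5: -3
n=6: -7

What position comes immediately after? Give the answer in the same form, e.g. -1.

The value reflects between -8 and 0, moving 4 per step.
  step 7: -7 → -5

-5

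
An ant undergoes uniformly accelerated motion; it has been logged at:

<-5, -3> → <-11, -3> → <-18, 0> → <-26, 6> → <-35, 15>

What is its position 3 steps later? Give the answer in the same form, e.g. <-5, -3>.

Taking differences between consecutive positions: <-6, +0>, <-7, +3>, <-8, +6>, <-9, +9>. These grow by <-1, +3> each step.
step 5: <-35, 15> + <-10, +12> → <-45, 27>
step 6: <-45, 27> + <-11, +15> → <-56, 42>
step 7: <-56, 42> + <-12, +18> → <-68, 60>

<-68, 60>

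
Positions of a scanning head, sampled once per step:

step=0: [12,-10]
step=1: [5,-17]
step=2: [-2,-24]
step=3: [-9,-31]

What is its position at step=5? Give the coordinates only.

[-23,-45]

The position changes by [-7,-7] every step.
step 4: [-9,-31] + [-7,-7] → [-16,-38]
step 5: [-16,-38] + [-7,-7] → [-23,-45]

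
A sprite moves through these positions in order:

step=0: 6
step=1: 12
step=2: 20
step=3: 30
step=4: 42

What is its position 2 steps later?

72

Successive displacements: +6, +8, +10, +12 — each changes by +2.
step 5: 42 + 14 → 56
step 6: 56 + 16 → 72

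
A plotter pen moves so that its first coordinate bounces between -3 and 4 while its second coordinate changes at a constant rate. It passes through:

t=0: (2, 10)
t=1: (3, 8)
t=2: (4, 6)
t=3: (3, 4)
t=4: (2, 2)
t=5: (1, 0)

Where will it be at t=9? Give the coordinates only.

The first coordinate travels 1 per step and bounces off the walls at -3 and 4.
  step 6: 1 → 0
  step 7: 0 → -1
  step 8: -1 → -2
  step 9: -2 → -3
The second coordinate changes by -2 each step: at step 9 it is -8.

(-3, -8)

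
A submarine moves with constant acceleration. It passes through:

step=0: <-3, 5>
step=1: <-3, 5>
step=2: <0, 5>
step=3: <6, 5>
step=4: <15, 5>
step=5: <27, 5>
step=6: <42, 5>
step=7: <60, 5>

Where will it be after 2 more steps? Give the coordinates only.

<105, 5>

Successive displacements: <+0, +0>, <+3, +0>, <+6, +0>, <+9, +0>, <+12, +0>, <+15, +0>, <+18, +0> — each changes by <+3, +0>.
step 8: <60, 5> + <+21, +0> → <81, 5>
step 9: <81, 5> + <+24, +0> → <105, 5>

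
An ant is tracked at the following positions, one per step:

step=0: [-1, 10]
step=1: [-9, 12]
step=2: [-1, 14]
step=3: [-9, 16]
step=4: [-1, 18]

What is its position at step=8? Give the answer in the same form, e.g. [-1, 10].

First: cycles through -1, -9 every 2 steps. Step 8 lands at position 0 of the cycle → -1.
Second: linear, +2 per step → 26 at step 8.

[-1, 26]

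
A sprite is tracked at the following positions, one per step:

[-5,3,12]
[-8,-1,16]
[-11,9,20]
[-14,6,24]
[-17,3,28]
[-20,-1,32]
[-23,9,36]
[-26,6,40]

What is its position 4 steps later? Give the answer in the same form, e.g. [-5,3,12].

[-38,6,56]

The first coordinate changes by -3 each step, so at step 11 it is -5 + 11·(-3) = -38.
The second coordinate repeats the cycle [3, -1, 9, 6] with period 4; step 11 mod 4 = 3, giving 6.
The third coordinate changes by +4 each step, so at step 11 it is 12 + 11·(4) = 56.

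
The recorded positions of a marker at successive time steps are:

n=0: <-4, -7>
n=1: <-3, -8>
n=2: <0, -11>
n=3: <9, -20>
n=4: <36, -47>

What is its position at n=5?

<117, -128>

Consecutive displacements <+1, -1>, <+3, -3>, <+9, -9>, <+27, -27> scale by a factor of 3 each step.
step 5: <36, -47> + <+81, -81> → <117, -128>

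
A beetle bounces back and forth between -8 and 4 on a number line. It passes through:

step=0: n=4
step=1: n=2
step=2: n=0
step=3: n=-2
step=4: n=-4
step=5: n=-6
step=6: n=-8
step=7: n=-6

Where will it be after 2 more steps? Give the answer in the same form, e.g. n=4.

The value reflects between -8 and 4, moving 2 per step.
  step 8: -6 → -4
  step 9: -4 → -2

n=-2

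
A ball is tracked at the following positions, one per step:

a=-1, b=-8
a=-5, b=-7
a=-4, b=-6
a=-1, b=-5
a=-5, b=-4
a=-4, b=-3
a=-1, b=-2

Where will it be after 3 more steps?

The a coordinate repeats the cycle [-1, -5, -4] with period 3; step 9 mod 3 = 0, giving -1.
The b coordinate changes by +1 each step, so at step 9 it is -8 + 9·(1) = 1.

a=-1, b=1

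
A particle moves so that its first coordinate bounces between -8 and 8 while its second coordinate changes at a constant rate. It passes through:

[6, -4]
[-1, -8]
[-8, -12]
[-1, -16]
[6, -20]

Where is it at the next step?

The first coordinate travels 7 per step and bounces off the walls at -8 and 8.
  step 5: 6 → 3
The second coordinate changes by -4 each step: at step 5 it is -24.

[3, -24]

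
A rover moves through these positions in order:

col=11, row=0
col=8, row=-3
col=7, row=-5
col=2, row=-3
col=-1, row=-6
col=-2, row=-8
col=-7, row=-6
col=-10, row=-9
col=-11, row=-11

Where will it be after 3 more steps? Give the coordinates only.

col=-20, row=-14

The moves between consecutive positions are (-3,-3), (-1,-2), (-5,+2), (-3,-3), (-1,-2), (-5,+2), (-3,-3), (-1,-2); they repeat the 3-cycle [(-3,-3), (-1,-2), (-5,+2)].
step 9: apply (-5,+2) → col=-16, row=-9
step 10: apply (-3,-3) → col=-19, row=-12
step 11: apply (-1,-2) → col=-20, row=-14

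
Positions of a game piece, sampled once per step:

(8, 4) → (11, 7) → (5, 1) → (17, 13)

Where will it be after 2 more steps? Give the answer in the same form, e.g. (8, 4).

(41, 37)

Consecutive displacements (+3, +3), (-6, -6), (+12, +12) scale by a factor of -2 each step.
step 4: (17, 13) + (-24, -24) → (-7, -11)
step 5: (-7, -11) + (+48, +48) → (41, 37)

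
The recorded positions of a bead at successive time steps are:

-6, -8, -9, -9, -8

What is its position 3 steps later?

Successive displacements: -2, -1, +0, +1 — each changes by +1.
step 5: -8 + 2 → -6
step 6: -6 + 3 → -3
step 7: -3 + 4 → 1

1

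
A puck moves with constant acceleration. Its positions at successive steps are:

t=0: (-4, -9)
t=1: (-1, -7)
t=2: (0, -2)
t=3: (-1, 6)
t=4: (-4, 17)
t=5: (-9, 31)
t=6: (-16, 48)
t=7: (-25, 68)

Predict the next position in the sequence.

First differences are (+3, +2), (+1, +5), (-1, +8), (-3, +11), (-5, +14), (-7, +17), (-9, +20); their common second difference is (-2, +3) (constant acceleration).
step 8: (-25, 68) + (-11, +23) → (-36, 91)

(-36, 91)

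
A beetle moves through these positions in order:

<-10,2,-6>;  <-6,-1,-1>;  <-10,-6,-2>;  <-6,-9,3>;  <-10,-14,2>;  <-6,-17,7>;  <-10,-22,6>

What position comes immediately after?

The moves between consecutive positions are <+4,-3,+5>, <-4,-5,-1>, <+4,-3,+5>, <-4,-5,-1>, <+4,-3,+5>, <-4,-5,-1>; they repeat the 2-cycle [<+4,-3,+5>, <-4,-5,-1>].
step 7: apply <+4,-3,+5> → <-6,-25,11>

<-6,-25,11>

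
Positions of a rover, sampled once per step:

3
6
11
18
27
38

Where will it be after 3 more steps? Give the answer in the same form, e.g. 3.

Taking differences between consecutive positions: +3, +5, +7, +9, +11. These grow by +2 each step.
step 6: 38 + 13 → 51
step 7: 51 + 15 → 66
step 8: 66 + 17 → 83

83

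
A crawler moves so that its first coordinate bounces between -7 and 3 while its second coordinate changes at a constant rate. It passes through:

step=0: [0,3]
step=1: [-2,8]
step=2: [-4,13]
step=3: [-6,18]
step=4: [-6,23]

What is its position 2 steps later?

[-2,33]

The first coordinate reflects between -7 and 3, moving 2 per step.
  step 5: -6 → -4
  step 6: -4 → -2
The second coordinate changes by +5 each step: at step 6 it is 33.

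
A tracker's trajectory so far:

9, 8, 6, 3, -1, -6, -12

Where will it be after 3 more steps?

-36

First differences are -1, -2, -3, -4, -5, -6; their common second difference is -1 (constant acceleration).
step 7: -12 − 7 → -19
step 8: -19 − 8 → -27
step 9: -27 − 9 → -36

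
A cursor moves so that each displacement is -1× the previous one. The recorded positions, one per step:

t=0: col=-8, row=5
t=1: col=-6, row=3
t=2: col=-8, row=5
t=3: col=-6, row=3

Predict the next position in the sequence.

col=-8, row=5

Step-to-step displacements: (+2, -2), (-2, +2), (+2, -2); each is -1× the previous.
step 4: col=-6, row=3 + (-2, +2) → col=-8, row=5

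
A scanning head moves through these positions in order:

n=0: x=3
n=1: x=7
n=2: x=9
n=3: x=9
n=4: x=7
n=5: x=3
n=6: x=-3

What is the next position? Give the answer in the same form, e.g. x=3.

Taking differences between consecutive positions: +4, +2, +0, -2, -4, -6. These grow by -2 each step.
step 7: -3 − 8 → x=-11

x=-11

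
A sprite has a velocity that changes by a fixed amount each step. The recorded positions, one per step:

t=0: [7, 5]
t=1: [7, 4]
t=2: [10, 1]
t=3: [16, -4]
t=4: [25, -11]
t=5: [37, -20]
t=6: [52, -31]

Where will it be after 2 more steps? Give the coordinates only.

[91, -59]

Successive displacements: [+0, -1], [+3, -3], [+6, -5], [+9, -7], [+12, -9], [+15, -11] — each changes by [+3, -2].
step 7: [52, -31] + [+18, -13] → [70, -44]
step 8: [70, -44] + [+21, -15] → [91, -59]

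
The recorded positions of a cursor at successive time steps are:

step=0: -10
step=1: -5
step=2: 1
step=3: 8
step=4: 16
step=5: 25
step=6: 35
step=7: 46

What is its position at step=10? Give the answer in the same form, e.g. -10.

Taking differences between consecutive positions: +5, +6, +7, +8, +9, +10, +11. These grow by +1 each step.
step 8: 46 + 12 → 58
step 9: 58 + 13 → 71
step 10: 71 + 14 → 85

85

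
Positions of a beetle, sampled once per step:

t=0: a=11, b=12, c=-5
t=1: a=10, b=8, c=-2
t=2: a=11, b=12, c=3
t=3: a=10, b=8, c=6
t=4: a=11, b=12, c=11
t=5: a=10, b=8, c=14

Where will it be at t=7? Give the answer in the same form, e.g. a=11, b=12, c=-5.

a=10, b=8, c=22

Step-to-step displacements: (-1, -4, +3), (+1, +4, +5), (-1, -4, +3), (+1, +4, +5), (-1, -4, +3) — a repeating cycle of length 2.
step 6: apply (+1, +4, +5) → a=11, b=12, c=19
step 7: apply (-1, -4, +3) → a=10, b=8, c=22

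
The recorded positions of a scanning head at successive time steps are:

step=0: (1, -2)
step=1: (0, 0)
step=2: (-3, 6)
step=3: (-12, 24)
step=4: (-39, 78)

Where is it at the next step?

(-120, 240)

The jumps are (-1, +2), (-3, +6), (-9, +18), (-27, +54) — a geometric progression with ratio 3.
step 5: (-39, 78) + (-81, +162) → (-120, 240)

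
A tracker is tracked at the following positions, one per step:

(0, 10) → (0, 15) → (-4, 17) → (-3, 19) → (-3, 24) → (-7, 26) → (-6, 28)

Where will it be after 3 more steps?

The moves between consecutive positions are (+0, +5), (-4, +2), (+1, +2), (+0, +5), (-4, +2), (+1, +2); they repeat the 3-cycle [(+0, +5), (-4, +2), (+1, +2)].
step 7: apply (+0, +5) → (-6, 33)
step 8: apply (-4, +2) → (-10, 35)
step 9: apply (+1, +2) → (-9, 37)

(-9, 37)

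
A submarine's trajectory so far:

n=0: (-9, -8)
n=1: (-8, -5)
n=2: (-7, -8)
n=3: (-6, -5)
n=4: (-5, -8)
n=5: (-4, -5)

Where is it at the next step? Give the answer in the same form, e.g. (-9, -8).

(-3, -8)

First: linear, +1 per step → -3 at step 6.
Second: cycles through -8, -5 every 2 steps. Step 6 lands at position 0 of the cycle → -8.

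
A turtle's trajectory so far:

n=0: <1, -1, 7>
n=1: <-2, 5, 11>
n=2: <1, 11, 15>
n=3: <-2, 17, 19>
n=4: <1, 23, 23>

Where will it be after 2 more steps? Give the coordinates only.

<1, 35, 31>

First: cycles through 1, -2 every 2 steps. Step 6 lands at position 0 of the cycle → 1.
Second: linear, +6 per step → 35 at step 6.
Third: linear, +4 per step → 31 at step 6.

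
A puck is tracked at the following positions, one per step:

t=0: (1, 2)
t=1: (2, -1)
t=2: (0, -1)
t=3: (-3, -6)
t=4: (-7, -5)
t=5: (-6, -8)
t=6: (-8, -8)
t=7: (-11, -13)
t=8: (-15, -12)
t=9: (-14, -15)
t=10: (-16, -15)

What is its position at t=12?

(-23, -19)

Step-to-step displacements: (+1, -3), (-2, +0), (-3, -5), (-4, +1), (+1, -3), (-2, +0), (-3, -5), (-4, +1), (+1, -3), (-2, +0) — a repeating cycle of length 4.
step 11: apply (-3, -5) → (-19, -20)
step 12: apply (-4, +1) → (-23, -19)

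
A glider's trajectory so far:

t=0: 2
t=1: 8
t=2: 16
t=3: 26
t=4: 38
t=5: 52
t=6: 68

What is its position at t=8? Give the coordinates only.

106

Successive displacements: +6, +8, +10, +12, +14, +16 — each changes by +2.
step 7: 68 + 18 → 86
step 8: 86 + 20 → 106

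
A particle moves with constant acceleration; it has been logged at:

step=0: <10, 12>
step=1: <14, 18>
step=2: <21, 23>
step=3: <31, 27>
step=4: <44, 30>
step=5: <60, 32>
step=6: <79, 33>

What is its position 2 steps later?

Successive displacements: <+4, +6>, <+7, +5>, <+10, +4>, <+13, +3>, <+16, +2>, <+19, +1> — each changes by <+3, -1>.
step 7: <79, 33> + <+22, +0> → <101, 33>
step 8: <101, 33> + <+25, -1> → <126, 32>

<126, 32>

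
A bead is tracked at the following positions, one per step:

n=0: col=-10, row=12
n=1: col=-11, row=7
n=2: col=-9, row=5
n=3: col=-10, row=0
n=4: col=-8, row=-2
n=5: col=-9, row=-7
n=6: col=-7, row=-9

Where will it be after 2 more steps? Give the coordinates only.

The moves between consecutive positions are (-1, -5), (+2, -2), (-1, -5), (+2, -2), (-1, -5), (+2, -2); they repeat the 2-cycle [(-1, -5), (+2, -2)].
step 7: apply (-1, -5) → col=-8, row=-14
step 8: apply (+2, -2) → col=-6, row=-16

col=-6, row=-16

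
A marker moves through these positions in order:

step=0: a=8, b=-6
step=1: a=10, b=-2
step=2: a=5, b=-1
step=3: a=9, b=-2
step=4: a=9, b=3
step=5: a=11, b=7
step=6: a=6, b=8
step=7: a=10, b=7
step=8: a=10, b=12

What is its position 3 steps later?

Step-to-step displacements: (+2, +4), (-5, +1), (+4, -1), (+0, +5), (+2, +4), (-5, +1), (+4, -1), (+0, +5) — a repeating cycle of length 4.
step 9: apply (+2, +4) → a=12, b=16
step 10: apply (-5, +1) → a=7, b=17
step 11: apply (+4, -1) → a=11, b=16

a=11, b=16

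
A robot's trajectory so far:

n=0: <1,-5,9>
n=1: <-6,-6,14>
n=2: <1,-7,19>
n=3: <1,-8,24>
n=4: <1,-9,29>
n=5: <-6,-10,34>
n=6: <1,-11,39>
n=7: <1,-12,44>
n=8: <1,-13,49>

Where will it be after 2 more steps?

First: cycles through 1, -6, 1, 1 every 4 steps. Step 10 lands at position 2 of the cycle → 1.
Second: linear, -1 per step → -15 at step 10.
Third: linear, +5 per step → 59 at step 10.

<1,-15,59>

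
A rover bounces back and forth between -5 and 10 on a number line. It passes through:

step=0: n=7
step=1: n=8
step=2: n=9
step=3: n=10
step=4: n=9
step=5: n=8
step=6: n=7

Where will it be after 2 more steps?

The value reflects between -5 and 10, moving 1 per step.
  step 7: 7 → 6
  step 8: 6 → 5

n=5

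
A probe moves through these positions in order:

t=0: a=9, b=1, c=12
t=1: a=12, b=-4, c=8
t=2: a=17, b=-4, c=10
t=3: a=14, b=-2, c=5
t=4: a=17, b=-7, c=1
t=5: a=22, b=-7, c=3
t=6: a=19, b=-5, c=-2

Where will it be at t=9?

a=24, b=-8, c=-9

Step-to-step displacements: (+3,-5,-4), (+5,+0,+2), (-3,+2,-5), (+3,-5,-4), (+5,+0,+2), (-3,+2,-5) — a repeating cycle of length 3.
step 7: apply (+3,-5,-4) → a=22, b=-10, c=-6
step 8: apply (+5,+0,+2) → a=27, b=-10, c=-4
step 9: apply (-3,+2,-5) → a=24, b=-8, c=-9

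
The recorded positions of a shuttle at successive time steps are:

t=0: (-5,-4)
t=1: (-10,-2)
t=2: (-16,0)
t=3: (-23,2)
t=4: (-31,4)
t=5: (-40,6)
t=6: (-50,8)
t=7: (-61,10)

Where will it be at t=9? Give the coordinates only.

(-86,14)

Successive displacements: (-5,+2), (-6,+2), (-7,+2), (-8,+2), (-9,+2), (-10,+2), (-11,+2) — each changes by (-1,+0).
step 8: (-61,10) + (-12,+2) → (-73,12)
step 9: (-73,12) + (-13,+2) → (-86,14)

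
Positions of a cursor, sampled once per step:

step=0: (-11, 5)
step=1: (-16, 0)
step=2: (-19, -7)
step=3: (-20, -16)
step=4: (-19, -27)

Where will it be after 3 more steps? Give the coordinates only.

First differences are (-5, -5), (-3, -7), (-1, -9), (+1, -11); their common second difference is (+2, -2) (constant acceleration).
step 5: (-19, -27) + (+3, -13) → (-16, -40)
step 6: (-16, -40) + (+5, -15) → (-11, -55)
step 7: (-11, -55) + (+7, -17) → (-4, -72)

(-4, -72)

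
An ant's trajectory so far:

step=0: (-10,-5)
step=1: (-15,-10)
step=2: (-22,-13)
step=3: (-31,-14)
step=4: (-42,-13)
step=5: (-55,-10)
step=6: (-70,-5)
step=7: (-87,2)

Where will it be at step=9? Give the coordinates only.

Taking differences between consecutive positions: (-5,-5), (-7,-3), (-9,-1), (-11,+1), (-13,+3), (-15,+5), (-17,+7). These grow by (-2,+2) each step.
step 8: (-87,2) + (-19,+9) → (-106,11)
step 9: (-106,11) + (-21,+11) → (-127,22)

(-127,22)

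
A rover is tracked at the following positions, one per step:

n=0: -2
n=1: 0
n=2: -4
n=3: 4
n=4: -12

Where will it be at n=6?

The jumps are +2, -4, +8, -16 — a geometric progression with ratio -2.
step 5: -12 + 32 → 20
step 6: 20 − 64 → -44

-44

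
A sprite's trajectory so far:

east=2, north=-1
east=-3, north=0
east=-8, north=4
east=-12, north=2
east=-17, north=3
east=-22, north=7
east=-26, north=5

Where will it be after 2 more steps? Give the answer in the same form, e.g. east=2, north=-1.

east=-36, north=10

Step-to-step displacements: (-5,+1), (-5,+4), (-4,-2), (-5,+1), (-5,+4), (-4,-2) — a repeating cycle of length 3.
step 7: apply (-5,+1) → east=-31, north=6
step 8: apply (-5,+4) → east=-36, north=10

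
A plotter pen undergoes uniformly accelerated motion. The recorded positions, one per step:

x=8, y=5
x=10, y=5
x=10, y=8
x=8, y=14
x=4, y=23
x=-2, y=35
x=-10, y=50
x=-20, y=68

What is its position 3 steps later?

Taking differences between consecutive positions: (+2, +0), (+0, +3), (-2, +6), (-4, +9), (-6, +12), (-8, +15), (-10, +18). These grow by (-2, +3) each step.
step 8: x=-20, y=68 + (-12, +21) → x=-32, y=89
step 9: x=-32, y=89 + (-14, +24) → x=-46, y=113
step 10: x=-46, y=113 + (-16, +27) → x=-62, y=140

x=-62, y=140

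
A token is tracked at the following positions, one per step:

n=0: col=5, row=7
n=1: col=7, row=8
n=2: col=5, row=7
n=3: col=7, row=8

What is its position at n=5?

Consecutive displacements (+2,+1), (-2,-1), (+2,+1) scale by a factor of -1 each step.
step 4: col=7, row=8 + (-2,-1) → col=5, row=7
step 5: col=5, row=7 + (+2,+1) → col=7, row=8

col=7, row=8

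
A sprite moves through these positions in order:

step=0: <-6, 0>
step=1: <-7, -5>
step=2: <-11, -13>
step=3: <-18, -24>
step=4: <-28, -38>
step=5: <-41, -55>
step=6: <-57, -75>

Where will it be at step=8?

<-98, -124>

Taking differences between consecutive positions: <-1, -5>, <-4, -8>, <-7, -11>, <-10, -14>, <-13, -17>, <-16, -20>. These grow by <-3, -3> each step.
step 7: <-57, -75> + <-19, -23> → <-76, -98>
step 8: <-76, -98> + <-22, -26> → <-98, -124>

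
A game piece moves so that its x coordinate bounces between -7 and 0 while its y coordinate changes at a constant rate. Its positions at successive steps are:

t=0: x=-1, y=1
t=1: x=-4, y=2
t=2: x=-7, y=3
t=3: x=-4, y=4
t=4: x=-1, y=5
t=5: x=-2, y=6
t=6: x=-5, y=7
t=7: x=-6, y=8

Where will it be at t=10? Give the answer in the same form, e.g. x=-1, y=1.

The x coordinate travels 3 per step and bounces off the walls at -7 and 0.
  step 8: -6 → -3
  step 9: -3 → 0
  step 10: 0 → -3
The y coordinate changes by +1 each step: at step 10 it is 11.

x=-3, y=11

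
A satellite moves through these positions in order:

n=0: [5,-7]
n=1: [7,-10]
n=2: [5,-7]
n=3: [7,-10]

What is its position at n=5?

Consecutive displacements [+2,-3], [-2,+3], [+2,-3] scale by a factor of -1 each step.
step 4: [7,-10] + [-2,+3] → [5,-7]
step 5: [5,-7] + [+2,-3] → [7,-10]

[7,-10]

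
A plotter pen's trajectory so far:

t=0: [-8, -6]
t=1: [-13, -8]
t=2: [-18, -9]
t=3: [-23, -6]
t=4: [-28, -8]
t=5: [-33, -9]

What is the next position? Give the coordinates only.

First: linear, -5 per step → -38 at step 6.
Second: cycles through -6, -8, -9 every 3 steps. Step 6 lands at position 0 of the cycle → -6.

[-38, -6]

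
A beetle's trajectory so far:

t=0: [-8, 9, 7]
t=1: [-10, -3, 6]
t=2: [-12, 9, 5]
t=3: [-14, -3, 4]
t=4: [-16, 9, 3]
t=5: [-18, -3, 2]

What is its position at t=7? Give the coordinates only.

First: linear, -2 per step → -22 at step 7.
Second: cycles through 9, -3 every 2 steps. Step 7 lands at position 1 of the cycle → -3.
Third: linear, -1 per step → 0 at step 7.

[-22, -3, 0]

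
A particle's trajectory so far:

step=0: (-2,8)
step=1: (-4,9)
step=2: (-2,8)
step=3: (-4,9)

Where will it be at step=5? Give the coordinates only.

(-4,9)

Step-to-step displacements: (-2,+1), (+2,-1), (-2,+1); each is -1× the previous.
step 4: (-4,9) + (+2,-1) → (-2,8)
step 5: (-2,8) + (-2,+1) → (-4,9)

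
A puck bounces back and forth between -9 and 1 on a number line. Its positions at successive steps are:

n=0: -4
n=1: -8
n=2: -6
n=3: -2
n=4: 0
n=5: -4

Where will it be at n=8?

The value reflects between -9 and 1, moving 4 per step.
  step 6: -4 → -8
  step 7: -8 → -6
  step 8: -6 → -2

-2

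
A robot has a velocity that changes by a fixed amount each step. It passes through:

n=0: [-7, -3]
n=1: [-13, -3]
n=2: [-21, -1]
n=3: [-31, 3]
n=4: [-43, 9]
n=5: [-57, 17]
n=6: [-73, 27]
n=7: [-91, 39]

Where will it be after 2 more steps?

[-133, 69]

Successive displacements: [-6, +0], [-8, +2], [-10, +4], [-12, +6], [-14, +8], [-16, +10], [-18, +12] — each changes by [-2, +2].
step 8: [-91, 39] + [-20, +14] → [-111, 53]
step 9: [-111, 53] + [-22, +16] → [-133, 69]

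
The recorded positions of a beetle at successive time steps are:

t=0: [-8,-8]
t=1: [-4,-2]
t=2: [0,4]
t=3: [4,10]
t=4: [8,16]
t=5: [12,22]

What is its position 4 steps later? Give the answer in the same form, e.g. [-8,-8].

[28,46]

The position changes by [+4,+6] every step.
step 6: [12,22] + [+4,+6] → [16,28]
step 7: [16,28] + [+4,+6] → [20,34]
step 8: [20,34] + [+4,+6] → [24,40]
step 9: [24,40] + [+4,+6] → [28,46]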